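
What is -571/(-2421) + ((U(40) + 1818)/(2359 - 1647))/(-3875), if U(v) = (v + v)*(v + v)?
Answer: 777746611/3339769500 ≈ 0.23287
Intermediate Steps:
U(v) = 4*v² (U(v) = (2*v)*(2*v) = 4*v²)
-571/(-2421) + ((U(40) + 1818)/(2359 - 1647))/(-3875) = -571/(-2421) + ((4*40² + 1818)/(2359 - 1647))/(-3875) = -571*(-1/2421) + ((4*1600 + 1818)/712)*(-1/3875) = 571/2421 + ((6400 + 1818)*(1/712))*(-1/3875) = 571/2421 + (8218*(1/712))*(-1/3875) = 571/2421 + (4109/356)*(-1/3875) = 571/2421 - 4109/1379500 = 777746611/3339769500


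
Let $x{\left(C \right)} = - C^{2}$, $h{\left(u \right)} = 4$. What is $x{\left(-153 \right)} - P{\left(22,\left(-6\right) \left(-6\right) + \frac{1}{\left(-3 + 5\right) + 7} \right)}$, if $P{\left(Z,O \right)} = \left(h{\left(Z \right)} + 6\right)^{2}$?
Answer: $-23509$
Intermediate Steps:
$P{\left(Z,O \right)} = 100$ ($P{\left(Z,O \right)} = \left(4 + 6\right)^{2} = 10^{2} = 100$)
$x{\left(-153 \right)} - P{\left(22,\left(-6\right) \left(-6\right) + \frac{1}{\left(-3 + 5\right) + 7} \right)} = - \left(-153\right)^{2} - 100 = \left(-1\right) 23409 - 100 = -23409 - 100 = -23509$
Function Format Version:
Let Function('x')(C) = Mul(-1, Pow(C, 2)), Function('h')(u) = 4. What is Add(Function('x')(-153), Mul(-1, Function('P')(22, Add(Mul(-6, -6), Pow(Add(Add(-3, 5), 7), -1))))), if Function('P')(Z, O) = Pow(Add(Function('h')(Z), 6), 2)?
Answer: -23509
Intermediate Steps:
Function('P')(Z, O) = 100 (Function('P')(Z, O) = Pow(Add(4, 6), 2) = Pow(10, 2) = 100)
Add(Function('x')(-153), Mul(-1, Function('P')(22, Add(Mul(-6, -6), Pow(Add(Add(-3, 5), 7), -1))))) = Add(Mul(-1, Pow(-153, 2)), Mul(-1, 100)) = Add(Mul(-1, 23409), -100) = Add(-23409, -100) = -23509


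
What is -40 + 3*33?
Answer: 59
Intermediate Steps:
-40 + 3*33 = -40 + 99 = 59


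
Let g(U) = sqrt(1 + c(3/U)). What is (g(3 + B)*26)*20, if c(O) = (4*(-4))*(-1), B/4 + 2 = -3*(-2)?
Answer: 520*sqrt(17) ≈ 2144.0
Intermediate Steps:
B = 16 (B = -8 + 4*(-3*(-2)) = -8 + 4*6 = -8 + 24 = 16)
c(O) = 16 (c(O) = -16*(-1) = 16)
g(U) = sqrt(17) (g(U) = sqrt(1 + 16) = sqrt(17))
(g(3 + B)*26)*20 = (sqrt(17)*26)*20 = (26*sqrt(17))*20 = 520*sqrt(17)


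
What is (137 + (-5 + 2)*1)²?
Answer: 17956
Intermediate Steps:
(137 + (-5 + 2)*1)² = (137 - 3*1)² = (137 - 3)² = 134² = 17956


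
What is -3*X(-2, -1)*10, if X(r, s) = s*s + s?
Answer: 0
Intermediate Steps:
X(r, s) = s + s² (X(r, s) = s² + s = s + s²)
-3*X(-2, -1)*10 = -(-3)*(1 - 1)*10 = -(-3)*0*10 = -3*0*10 = 0*10 = 0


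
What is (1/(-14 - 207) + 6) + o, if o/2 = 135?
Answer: 60995/221 ≈ 276.00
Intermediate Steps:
o = 270 (o = 2*135 = 270)
(1/(-14 - 207) + 6) + o = (1/(-14 - 207) + 6) + 270 = (1/(-221) + 6) + 270 = (-1/221 + 6) + 270 = 1325/221 + 270 = 60995/221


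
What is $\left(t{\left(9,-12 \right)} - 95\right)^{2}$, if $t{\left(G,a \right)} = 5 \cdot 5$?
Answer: $4900$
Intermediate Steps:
$t{\left(G,a \right)} = 25$
$\left(t{\left(9,-12 \right)} - 95\right)^{2} = \left(25 - 95\right)^{2} = \left(-70\right)^{2} = 4900$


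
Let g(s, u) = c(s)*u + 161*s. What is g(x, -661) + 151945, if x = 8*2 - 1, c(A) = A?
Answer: 144445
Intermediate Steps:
x = 15 (x = 16 - 1 = 15)
g(s, u) = 161*s + s*u (g(s, u) = s*u + 161*s = 161*s + s*u)
g(x, -661) + 151945 = 15*(161 - 661) + 151945 = 15*(-500) + 151945 = -7500 + 151945 = 144445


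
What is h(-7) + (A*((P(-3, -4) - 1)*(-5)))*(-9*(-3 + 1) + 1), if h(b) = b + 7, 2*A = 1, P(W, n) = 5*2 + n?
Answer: -475/2 ≈ -237.50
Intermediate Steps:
P(W, n) = 10 + n
A = 1/2 (A = (1/2)*1 = 1/2 ≈ 0.50000)
h(b) = 7 + b
h(-7) + (A*((P(-3, -4) - 1)*(-5)))*(-9*(-3 + 1) + 1) = (7 - 7) + ((((10 - 4) - 1)*(-5))/2)*(-9*(-3 + 1) + 1) = 0 + (((6 - 1)*(-5))/2)*(-9*(-2) + 1) = 0 + ((5*(-5))/2)*(18 + 1) = 0 + ((1/2)*(-25))*19 = 0 - 25/2*19 = 0 - 475/2 = -475/2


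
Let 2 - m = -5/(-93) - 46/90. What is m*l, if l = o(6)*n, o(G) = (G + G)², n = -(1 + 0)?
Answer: -54848/155 ≈ -353.86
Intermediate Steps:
n = -1 (n = -1*1 = -1)
o(G) = 4*G² (o(G) = (2*G)² = 4*G²)
m = 3428/1395 (m = 2 - (-5/(-93) - 46/90) = 2 - (-5*(-1/93) - 46*1/90) = 2 - (5/93 - 23/45) = 2 - 1*(-638/1395) = 2 + 638/1395 = 3428/1395 ≈ 2.4573)
l = -144 (l = (4*6²)*(-1) = (4*36)*(-1) = 144*(-1) = -144)
m*l = (3428/1395)*(-144) = -54848/155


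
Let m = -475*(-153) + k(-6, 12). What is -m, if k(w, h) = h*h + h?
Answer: -72831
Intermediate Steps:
k(w, h) = h + h**2 (k(w, h) = h**2 + h = h + h**2)
m = 72831 (m = -475*(-153) + 12*(1 + 12) = 72675 + 12*13 = 72675 + 156 = 72831)
-m = -1*72831 = -72831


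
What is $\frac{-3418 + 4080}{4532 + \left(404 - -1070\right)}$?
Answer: $\frac{331}{3003} \approx 0.11022$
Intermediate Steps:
$\frac{-3418 + 4080}{4532 + \left(404 - -1070\right)} = \frac{662}{4532 + \left(404 + 1070\right)} = \frac{662}{4532 + 1474} = \frac{662}{6006} = 662 \cdot \frac{1}{6006} = \frac{331}{3003}$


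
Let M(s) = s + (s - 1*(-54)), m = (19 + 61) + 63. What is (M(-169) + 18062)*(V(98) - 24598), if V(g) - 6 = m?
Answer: -434654322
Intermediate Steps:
m = 143 (m = 80 + 63 = 143)
V(g) = 149 (V(g) = 6 + 143 = 149)
M(s) = 54 + 2*s (M(s) = s + (s + 54) = s + (54 + s) = 54 + 2*s)
(M(-169) + 18062)*(V(98) - 24598) = ((54 + 2*(-169)) + 18062)*(149 - 24598) = ((54 - 338) + 18062)*(-24449) = (-284 + 18062)*(-24449) = 17778*(-24449) = -434654322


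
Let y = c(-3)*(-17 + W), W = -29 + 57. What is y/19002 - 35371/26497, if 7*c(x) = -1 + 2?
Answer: -4704546727/3524471958 ≈ -1.3348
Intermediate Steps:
c(x) = ⅐ (c(x) = (-1 + 2)/7 = (⅐)*1 = ⅐)
W = 28
y = 11/7 (y = (-17 + 28)/7 = (⅐)*11 = 11/7 ≈ 1.5714)
y/19002 - 35371/26497 = (11/7)/19002 - 35371/26497 = (11/7)*(1/19002) - 35371*1/26497 = 11/133014 - 35371/26497 = -4704546727/3524471958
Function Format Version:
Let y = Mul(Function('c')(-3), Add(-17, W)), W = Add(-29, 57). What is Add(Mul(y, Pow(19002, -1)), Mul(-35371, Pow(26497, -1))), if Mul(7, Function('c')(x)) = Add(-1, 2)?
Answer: Rational(-4704546727, 3524471958) ≈ -1.3348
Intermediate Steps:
Function('c')(x) = Rational(1, 7) (Function('c')(x) = Mul(Rational(1, 7), Add(-1, 2)) = Mul(Rational(1, 7), 1) = Rational(1, 7))
W = 28
y = Rational(11, 7) (y = Mul(Rational(1, 7), Add(-17, 28)) = Mul(Rational(1, 7), 11) = Rational(11, 7) ≈ 1.5714)
Add(Mul(y, Pow(19002, -1)), Mul(-35371, Pow(26497, -1))) = Add(Mul(Rational(11, 7), Pow(19002, -1)), Mul(-35371, Pow(26497, -1))) = Add(Mul(Rational(11, 7), Rational(1, 19002)), Mul(-35371, Rational(1, 26497))) = Add(Rational(11, 133014), Rational(-35371, 26497)) = Rational(-4704546727, 3524471958)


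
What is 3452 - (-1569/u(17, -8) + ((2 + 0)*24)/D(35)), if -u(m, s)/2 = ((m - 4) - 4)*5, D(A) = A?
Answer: 720971/210 ≈ 3433.2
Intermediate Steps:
u(m, s) = 80 - 10*m (u(m, s) = -2*((m - 4) - 4)*5 = -2*((-4 + m) - 4)*5 = -2*(-8 + m)*5 = -2*(-40 + 5*m) = 80 - 10*m)
3452 - (-1569/u(17, -8) + ((2 + 0)*24)/D(35)) = 3452 - (-1569/(80 - 10*17) + ((2 + 0)*24)/35) = 3452 - (-1569/(80 - 170) + (2*24)*(1/35)) = 3452 - (-1569/(-90) + 48*(1/35)) = 3452 - (-1569*(-1/90) + 48/35) = 3452 - (523/30 + 48/35) = 3452 - 1*3949/210 = 3452 - 3949/210 = 720971/210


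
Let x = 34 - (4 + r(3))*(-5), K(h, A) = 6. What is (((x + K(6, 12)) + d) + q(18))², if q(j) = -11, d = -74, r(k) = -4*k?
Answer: 7225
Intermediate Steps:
x = -6 (x = 34 - (4 - 4*3)*(-5) = 34 - (4 - 12)*(-5) = 34 - (-8)*(-5) = 34 - 1*40 = 34 - 40 = -6)
(((x + K(6, 12)) + d) + q(18))² = (((-6 + 6) - 74) - 11)² = ((0 - 74) - 11)² = (-74 - 11)² = (-85)² = 7225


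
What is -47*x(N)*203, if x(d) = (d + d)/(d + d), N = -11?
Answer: -9541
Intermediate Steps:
x(d) = 1 (x(d) = (2*d)/((2*d)) = (2*d)*(1/(2*d)) = 1)
-47*x(N)*203 = -47*1*203 = -47*203 = -9541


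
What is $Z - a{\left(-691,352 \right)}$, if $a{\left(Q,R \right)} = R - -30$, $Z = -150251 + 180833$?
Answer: $30200$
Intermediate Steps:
$Z = 30582$
$a{\left(Q,R \right)} = 30 + R$ ($a{\left(Q,R \right)} = R + 30 = 30 + R$)
$Z - a{\left(-691,352 \right)} = 30582 - \left(30 + 352\right) = 30582 - 382 = 30200$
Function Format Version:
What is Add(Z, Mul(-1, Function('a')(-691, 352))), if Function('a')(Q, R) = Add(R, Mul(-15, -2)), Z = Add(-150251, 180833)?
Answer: 30200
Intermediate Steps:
Z = 30582
Function('a')(Q, R) = Add(30, R) (Function('a')(Q, R) = Add(R, 30) = Add(30, R))
Add(Z, Mul(-1, Function('a')(-691, 352))) = Add(30582, Mul(-1, Add(30, 352))) = Add(30582, Mul(-1, 382)) = Add(30582, -382) = 30200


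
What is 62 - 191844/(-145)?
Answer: 200834/145 ≈ 1385.1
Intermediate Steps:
62 - 191844/(-145) = 62 - 191844*(-1)/145 = 62 - 438*(-438/145) = 62 + 191844/145 = 200834/145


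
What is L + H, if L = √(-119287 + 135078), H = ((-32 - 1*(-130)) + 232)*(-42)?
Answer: -13860 + √15791 ≈ -13734.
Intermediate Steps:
H = -13860 (H = ((-32 + 130) + 232)*(-42) = (98 + 232)*(-42) = 330*(-42) = -13860)
L = √15791 ≈ 125.66
L + H = √15791 - 13860 = -13860 + √15791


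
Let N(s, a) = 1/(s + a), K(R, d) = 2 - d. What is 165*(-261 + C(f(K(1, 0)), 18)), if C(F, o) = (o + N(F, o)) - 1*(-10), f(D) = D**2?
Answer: -76875/2 ≈ -38438.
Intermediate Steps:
N(s, a) = 1/(a + s)
C(F, o) = 10 + o + 1/(F + o) (C(F, o) = (o + 1/(o + F)) - 1*(-10) = (o + 1/(F + o)) + 10 = 10 + o + 1/(F + o))
165*(-261 + C(f(K(1, 0)), 18)) = 165*(-261 + (1 + (10 + 18)*((2 - 1*0)**2 + 18))/((2 - 1*0)**2 + 18)) = 165*(-261 + (1 + 28*((2 + 0)**2 + 18))/((2 + 0)**2 + 18)) = 165*(-261 + (1 + 28*(2**2 + 18))/(2**2 + 18)) = 165*(-261 + (1 + 28*(4 + 18))/(4 + 18)) = 165*(-261 + (1 + 28*22)/22) = 165*(-261 + (1 + 616)/22) = 165*(-261 + (1/22)*617) = 165*(-261 + 617/22) = 165*(-5125/22) = -76875/2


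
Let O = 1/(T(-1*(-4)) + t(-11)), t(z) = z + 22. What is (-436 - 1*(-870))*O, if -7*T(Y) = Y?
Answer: 3038/73 ≈ 41.616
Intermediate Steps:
T(Y) = -Y/7
t(z) = 22 + z
O = 7/73 (O = 1/(-(-1)*(-4)/7 + (22 - 11)) = 1/(-1/7*4 + 11) = 1/(-4/7 + 11) = 1/(73/7) = 7/73 ≈ 0.095890)
(-436 - 1*(-870))*O = (-436 - 1*(-870))*(7/73) = (-436 + 870)*(7/73) = 434*(7/73) = 3038/73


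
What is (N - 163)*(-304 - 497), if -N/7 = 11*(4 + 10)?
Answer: 994041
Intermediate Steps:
N = -1078 (N = -77*(4 + 10) = -77*14 = -7*154 = -1078)
(N - 163)*(-304 - 497) = (-1078 - 163)*(-304 - 497) = -1241*(-801) = 994041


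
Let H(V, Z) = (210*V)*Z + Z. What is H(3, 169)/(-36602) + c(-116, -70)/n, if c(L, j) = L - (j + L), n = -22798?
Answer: -1216859031/417226198 ≈ -2.9165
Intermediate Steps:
H(V, Z) = Z + 210*V*Z (H(V, Z) = 210*V*Z + Z = Z + 210*V*Z)
c(L, j) = -j (c(L, j) = L - (L + j) = L + (-L - j) = -j)
H(3, 169)/(-36602) + c(-116, -70)/n = (169*(1 + 210*3))/(-36602) - 1*(-70)/(-22798) = (169*(1 + 630))*(-1/36602) + 70*(-1/22798) = (169*631)*(-1/36602) - 35/11399 = 106639*(-1/36602) - 35/11399 = -106639/36602 - 35/11399 = -1216859031/417226198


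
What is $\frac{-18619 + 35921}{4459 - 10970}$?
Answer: $- \frac{17302}{6511} \approx -2.6573$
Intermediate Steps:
$\frac{-18619 + 35921}{4459 - 10970} = \frac{17302}{-6511} = 17302 \left(- \frac{1}{6511}\right) = - \frac{17302}{6511}$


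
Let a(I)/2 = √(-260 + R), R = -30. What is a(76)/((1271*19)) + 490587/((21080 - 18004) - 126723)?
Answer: -490587/123647 + 2*I*√290/24149 ≈ -3.9676 + 0.0014104*I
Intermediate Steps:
a(I) = 2*I*√290 (a(I) = 2*√(-260 - 30) = 2*√(-290) = 2*(I*√290) = 2*I*√290)
a(76)/((1271*19)) + 490587/((21080 - 18004) - 126723) = (2*I*√290)/((1271*19)) + 490587/((21080 - 18004) - 126723) = (2*I*√290)/24149 + 490587/(3076 - 126723) = (2*I*√290)*(1/24149) + 490587/(-123647) = 2*I*√290/24149 + 490587*(-1/123647) = 2*I*√290/24149 - 490587/123647 = -490587/123647 + 2*I*√290/24149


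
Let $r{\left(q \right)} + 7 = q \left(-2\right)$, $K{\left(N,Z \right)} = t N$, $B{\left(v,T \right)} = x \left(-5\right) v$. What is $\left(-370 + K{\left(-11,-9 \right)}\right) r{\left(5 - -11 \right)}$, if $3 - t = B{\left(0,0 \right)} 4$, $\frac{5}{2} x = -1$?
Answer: $15717$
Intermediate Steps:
$x = - \frac{2}{5}$ ($x = \frac{2}{5} \left(-1\right) = - \frac{2}{5} \approx -0.4$)
$B{\left(v,T \right)} = 2 v$ ($B{\left(v,T \right)} = \left(- \frac{2}{5}\right) \left(-5\right) v = 2 v$)
$t = 3$ ($t = 3 - 2 \cdot 0 \cdot 4 = 3 - 0 \cdot 4 = 3 - 0 = 3 + 0 = 3$)
$K{\left(N,Z \right)} = 3 N$
$r{\left(q \right)} = -7 - 2 q$ ($r{\left(q \right)} = -7 + q \left(-2\right) = -7 - 2 q$)
$\left(-370 + K{\left(-11,-9 \right)}\right) r{\left(5 - -11 \right)} = \left(-370 + 3 \left(-11\right)\right) \left(-7 - 2 \left(5 - -11\right)\right) = \left(-370 - 33\right) \left(-7 - 2 \left(5 + 11\right)\right) = - 403 \left(-7 - 32\right) = \left(-403\right) \left(-39\right) = 15717$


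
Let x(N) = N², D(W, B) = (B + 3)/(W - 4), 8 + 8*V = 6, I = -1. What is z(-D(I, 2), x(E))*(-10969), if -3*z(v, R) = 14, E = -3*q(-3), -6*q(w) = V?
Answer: 153566/3 ≈ 51189.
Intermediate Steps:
V = -¼ (V = -1 + (⅛)*6 = -1 + ¾ = -¼ ≈ -0.25000)
q(w) = 1/24 (q(w) = -⅙*(-¼) = 1/24)
D(W, B) = (3 + B)/(-4 + W)
E = -⅛ (E = -3*1/24 = -⅛ ≈ -0.12500)
z(v, R) = -14/3 (z(v, R) = -⅓*14 = -14/3)
z(-D(I, 2), x(E))*(-10969) = -14/3*(-10969) = 153566/3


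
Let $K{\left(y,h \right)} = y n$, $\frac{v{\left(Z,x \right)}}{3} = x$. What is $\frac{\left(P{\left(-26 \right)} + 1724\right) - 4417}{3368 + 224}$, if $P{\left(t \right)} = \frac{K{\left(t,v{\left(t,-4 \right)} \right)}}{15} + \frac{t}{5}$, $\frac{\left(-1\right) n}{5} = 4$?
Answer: $- \frac{39953}{53880} \approx -0.74152$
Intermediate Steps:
$n = -20$ ($n = \left(-5\right) 4 = -20$)
$v{\left(Z,x \right)} = 3 x$
$K{\left(y,h \right)} = - 20 y$ ($K{\left(y,h \right)} = y \left(-20\right) = - 20 y$)
$P{\left(t \right)} = - \frac{17 t}{15}$ ($P{\left(t \right)} = \frac{\left(-20\right) t}{15} + \frac{t}{5} = - 20 t \frac{1}{15} + t \frac{1}{5} = - \frac{4 t}{3} + \frac{t}{5} = - \frac{17 t}{15}$)
$\frac{\left(P{\left(-26 \right)} + 1724\right) - 4417}{3368 + 224} = \frac{\left(\left(- \frac{17}{15}\right) \left(-26\right) + 1724\right) - 4417}{3368 + 224} = \frac{\left(\frac{442}{15} + 1724\right) - 4417}{3592} = \left(\frac{26302}{15} - 4417\right) \frac{1}{3592} = \left(- \frac{39953}{15}\right) \frac{1}{3592} = - \frac{39953}{53880}$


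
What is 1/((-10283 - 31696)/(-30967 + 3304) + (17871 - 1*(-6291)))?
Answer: 9221/222811795 ≈ 4.1385e-5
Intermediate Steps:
1/((-10283 - 31696)/(-30967 + 3304) + (17871 - 1*(-6291))) = 1/(-41979/(-27663) + (17871 + 6291)) = 1/(-41979*(-1/27663) + 24162) = 1/(13993/9221 + 24162) = 1/(222811795/9221) = 9221/222811795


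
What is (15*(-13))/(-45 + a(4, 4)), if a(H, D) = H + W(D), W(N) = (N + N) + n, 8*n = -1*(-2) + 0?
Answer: 780/131 ≈ 5.9542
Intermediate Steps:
n = 1/4 (n = (-1*(-2) + 0)/8 = (2 + 0)/8 = (1/8)*2 = 1/4 ≈ 0.25000)
W(N) = 1/4 + 2*N (W(N) = (N + N) + 1/4 = 2*N + 1/4 = 1/4 + 2*N)
a(H, D) = 1/4 + H + 2*D (a(H, D) = H + (1/4 + 2*D) = 1/4 + H + 2*D)
(15*(-13))/(-45 + a(4, 4)) = (15*(-13))/(-45 + (1/4 + 4 + 2*4)) = -195/(-45 + (1/4 + 4 + 8)) = -195/(-45 + 49/4) = -195/(-131/4) = -195*(-4/131) = 780/131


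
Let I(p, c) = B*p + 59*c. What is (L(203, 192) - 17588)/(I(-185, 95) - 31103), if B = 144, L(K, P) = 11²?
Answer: 17467/52138 ≈ 0.33501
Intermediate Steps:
L(K, P) = 121
I(p, c) = 59*c + 144*p (I(p, c) = 144*p + 59*c = 59*c + 144*p)
(L(203, 192) - 17588)/(I(-185, 95) - 31103) = (121 - 17588)/((59*95 + 144*(-185)) - 31103) = -17467/((5605 - 26640) - 31103) = -17467/(-21035 - 31103) = -17467/(-52138) = -17467*(-1/52138) = 17467/52138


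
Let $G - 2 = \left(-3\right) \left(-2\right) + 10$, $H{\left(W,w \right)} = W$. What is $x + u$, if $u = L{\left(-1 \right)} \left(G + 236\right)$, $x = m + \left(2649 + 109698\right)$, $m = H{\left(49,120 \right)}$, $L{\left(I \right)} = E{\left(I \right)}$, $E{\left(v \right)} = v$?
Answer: $112142$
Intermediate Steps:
$L{\left(I \right)} = I$
$m = 49$
$G = 18$ ($G = 2 + \left(\left(-3\right) \left(-2\right) + 10\right) = 2 + \left(6 + 10\right) = 2 + 16 = 18$)
$x = 112396$ ($x = 49 + \left(2649 + 109698\right) = 49 + 112347 = 112396$)
$u = -254$ ($u = - (18 + 236) = \left(-1\right) 254 = -254$)
$x + u = 112396 - 254 = 112142$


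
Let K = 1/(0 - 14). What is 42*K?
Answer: -3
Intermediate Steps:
K = -1/14 (K = 1/(-14) = -1/14 ≈ -0.071429)
42*K = 42*(-1/14) = -3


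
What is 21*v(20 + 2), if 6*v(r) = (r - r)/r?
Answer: 0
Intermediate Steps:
v(r) = 0 (v(r) = ((r - r)/r)/6 = (0/r)/6 = (1/6)*0 = 0)
21*v(20 + 2) = 21*0 = 0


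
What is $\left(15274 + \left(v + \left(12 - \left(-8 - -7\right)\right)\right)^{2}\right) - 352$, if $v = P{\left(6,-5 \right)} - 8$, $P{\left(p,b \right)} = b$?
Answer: $14922$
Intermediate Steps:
$v = -13$ ($v = -5 - 8 = -13$)
$\left(15274 + \left(v + \left(12 - \left(-8 - -7\right)\right)\right)^{2}\right) - 352 = \left(15274 + \left(-13 + \left(12 - \left(-8 - -7\right)\right)\right)^{2}\right) - 352 = \left(15274 + \left(-13 + \left(12 - \left(-8 + 7\right)\right)\right)^{2}\right) - 352 = \left(15274 + \left(-13 + \left(12 - -1\right)\right)^{2}\right) - 352 = \left(15274 + \left(-13 + \left(12 + 1\right)\right)^{2}\right) - 352 = \left(15274 + \left(-13 + 13\right)^{2}\right) - 352 = \left(15274 + 0^{2}\right) - 352 = \left(15274 + 0\right) - 352 = 15274 - 352 = 14922$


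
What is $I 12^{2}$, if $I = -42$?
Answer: $-6048$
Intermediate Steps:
$I 12^{2} = - 42 \cdot 12^{2} = \left(-42\right) 144 = -6048$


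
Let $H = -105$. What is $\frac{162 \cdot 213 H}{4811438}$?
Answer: $- \frac{1811565}{2405719} \approx -0.75302$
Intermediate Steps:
$\frac{162 \cdot 213 H}{4811438} = \frac{162 \cdot 213 \left(-105\right)}{4811438} = 34506 \left(-105\right) \frac{1}{4811438} = \left(-3623130\right) \frac{1}{4811438} = - \frac{1811565}{2405719}$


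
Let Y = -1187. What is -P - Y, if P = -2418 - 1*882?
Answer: 4487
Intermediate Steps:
P = -3300 (P = -2418 - 882 = -3300)
-P - Y = -1*(-3300) - 1*(-1187) = 3300 + 1187 = 4487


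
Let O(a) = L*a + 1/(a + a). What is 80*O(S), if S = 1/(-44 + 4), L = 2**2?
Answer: -1608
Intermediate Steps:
L = 4
S = -1/40 (S = 1/(-40) = -1/40 ≈ -0.025000)
O(a) = 1/(2*a) + 4*a (O(a) = 4*a + 1/(a + a) = 4*a + 1/(2*a) = 1/(2*a) + 4*a)
80*O(S) = 80*(1/(2*(-1/40)) + 4*(-1/40)) = 80*((1/2)*(-40) - 1/10) = 80*(-20 - 1/10) = 80*(-201/10) = -1608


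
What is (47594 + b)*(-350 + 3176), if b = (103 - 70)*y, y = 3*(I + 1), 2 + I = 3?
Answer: 135060192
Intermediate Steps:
I = 1 (I = -2 + 3 = 1)
y = 6 (y = 3*(1 + 1) = 3*2 = 6)
b = 198 (b = (103 - 70)*6 = 33*6 = 198)
(47594 + b)*(-350 + 3176) = (47594 + 198)*(-350 + 3176) = 47792*2826 = 135060192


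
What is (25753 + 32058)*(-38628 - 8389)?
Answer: -2718099787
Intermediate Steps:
(25753 + 32058)*(-38628 - 8389) = 57811*(-47017) = -2718099787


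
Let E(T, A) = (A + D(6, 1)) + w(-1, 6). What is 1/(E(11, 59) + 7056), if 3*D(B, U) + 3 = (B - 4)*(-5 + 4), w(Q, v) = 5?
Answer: 3/21355 ≈ 0.00014048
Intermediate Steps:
D(B, U) = 1/3 - B/3 (D(B, U) = -1 + ((B - 4)*(-5 + 4))/3 = -1 + ((-4 + B)*(-1))/3 = -1 + (4 - B)/3 = -1 + (4/3 - B/3) = 1/3 - B/3)
E(T, A) = 10/3 + A (E(T, A) = (A + (1/3 - 1/3*6)) + 5 = (A + (1/3 - 2)) + 5 = (A - 5/3) + 5 = (-5/3 + A) + 5 = 10/3 + A)
1/(E(11, 59) + 7056) = 1/((10/3 + 59) + 7056) = 1/(187/3 + 7056) = 1/(21355/3) = 3/21355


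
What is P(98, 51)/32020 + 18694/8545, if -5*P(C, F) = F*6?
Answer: 299029463/136805450 ≈ 2.1858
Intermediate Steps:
P(C, F) = -6*F/5 (P(C, F) = -F*6/5 = -6*F/5)
P(98, 51)/32020 + 18694/8545 = -6/5*51/32020 + 18694/8545 = -306/5*1/32020 + 18694*(1/8545) = -153/80050 + 18694/8545 = 299029463/136805450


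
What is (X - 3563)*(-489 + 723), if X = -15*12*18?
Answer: -1591902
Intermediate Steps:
X = -3240 (X = -180*18 = -3240)
(X - 3563)*(-489 + 723) = (-3240 - 3563)*(-489 + 723) = -6803*234 = -1591902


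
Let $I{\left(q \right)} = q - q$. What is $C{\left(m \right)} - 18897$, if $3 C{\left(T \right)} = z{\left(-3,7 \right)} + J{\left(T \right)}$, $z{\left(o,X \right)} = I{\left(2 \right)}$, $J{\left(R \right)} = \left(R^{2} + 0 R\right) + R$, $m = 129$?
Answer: $-13307$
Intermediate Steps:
$I{\left(q \right)} = 0$
$J{\left(R \right)} = R + R^{2}$ ($J{\left(R \right)} = \left(R^{2} + 0\right) + R = R^{2} + R = R + R^{2}$)
$z{\left(o,X \right)} = 0$
$C{\left(T \right)} = \frac{T \left(1 + T\right)}{3}$ ($C{\left(T \right)} = \frac{0 + T \left(1 + T\right)}{3} = \frac{T \left(1 + T\right)}{3}$)
$C{\left(m \right)} - 18897 = \frac{1}{3} \cdot 129 \left(1 + 129\right) - 18897 = \frac{1}{3} \cdot 129 \cdot 130 - 18897 = 5590 - 18897 = -13307$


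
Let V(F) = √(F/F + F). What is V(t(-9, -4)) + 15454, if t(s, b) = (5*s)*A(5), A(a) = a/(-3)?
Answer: 15454 + 2*√19 ≈ 15463.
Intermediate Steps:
A(a) = -a/3 (A(a) = a*(-⅓) = -a/3)
t(s, b) = -25*s/3 (t(s, b) = (5*s)*(-⅓*5) = (5*s)*(-5/3) = -25*s/3)
V(F) = √(1 + F)
V(t(-9, -4)) + 15454 = √(1 - 25/3*(-9)) + 15454 = √(1 + 75) + 15454 = √76 + 15454 = 2*√19 + 15454 = 15454 + 2*√19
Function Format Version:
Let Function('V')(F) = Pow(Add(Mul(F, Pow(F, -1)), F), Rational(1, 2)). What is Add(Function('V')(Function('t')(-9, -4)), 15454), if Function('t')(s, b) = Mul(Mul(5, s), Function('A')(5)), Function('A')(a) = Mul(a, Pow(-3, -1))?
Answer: Add(15454, Mul(2, Pow(19, Rational(1, 2)))) ≈ 15463.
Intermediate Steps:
Function('A')(a) = Mul(Rational(-1, 3), a) (Function('A')(a) = Mul(a, Rational(-1, 3)) = Mul(Rational(-1, 3), a))
Function('t')(s, b) = Mul(Rational(-25, 3), s) (Function('t')(s, b) = Mul(Mul(5, s), Mul(Rational(-1, 3), 5)) = Mul(Mul(5, s), Rational(-5, 3)) = Mul(Rational(-25, 3), s))
Function('V')(F) = Pow(Add(1, F), Rational(1, 2))
Add(Function('V')(Function('t')(-9, -4)), 15454) = Add(Pow(Add(1, Mul(Rational(-25, 3), -9)), Rational(1, 2)), 15454) = Add(Pow(Add(1, 75), Rational(1, 2)), 15454) = Add(Pow(76, Rational(1, 2)), 15454) = Add(Mul(2, Pow(19, Rational(1, 2))), 15454) = Add(15454, Mul(2, Pow(19, Rational(1, 2))))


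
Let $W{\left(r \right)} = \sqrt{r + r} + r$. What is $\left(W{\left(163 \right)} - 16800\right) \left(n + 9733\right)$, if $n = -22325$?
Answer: $209493104 - 12592 \sqrt{326} \approx 2.0927 \cdot 10^{8}$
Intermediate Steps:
$W{\left(r \right)} = r + \sqrt{2} \sqrt{r}$ ($W{\left(r \right)} = \sqrt{2 r} + r = \sqrt{2} \sqrt{r} + r = r + \sqrt{2} \sqrt{r}$)
$\left(W{\left(163 \right)} - 16800\right) \left(n + 9733\right) = \left(\left(163 + \sqrt{2} \sqrt{163}\right) - 16800\right) \left(-22325 + 9733\right) = \left(\left(163 + \sqrt{326}\right) - 16800\right) \left(-12592\right) = \left(-16637 + \sqrt{326}\right) \left(-12592\right) = 209493104 - 12592 \sqrt{326}$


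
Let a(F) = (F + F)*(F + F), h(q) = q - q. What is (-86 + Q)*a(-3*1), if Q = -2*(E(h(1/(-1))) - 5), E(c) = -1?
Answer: -2664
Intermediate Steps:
h(q) = 0
a(F) = 4*F² (a(F) = (2*F)*(2*F) = 4*F²)
Q = 12 (Q = -2*(-1 - 5) = -2*(-6) = 12)
(-86 + Q)*a(-3*1) = (-86 + 12)*(4*(-3*1)²) = -296*(-3)² = -296*9 = -74*36 = -2664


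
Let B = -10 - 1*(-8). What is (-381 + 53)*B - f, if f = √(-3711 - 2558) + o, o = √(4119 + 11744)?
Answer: 656 - √15863 - I*√6269 ≈ 530.05 - 79.177*I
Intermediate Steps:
o = √15863 ≈ 125.95
B = -2 (B = -10 + 8 = -2)
f = √15863 + I*√6269 (f = √(-3711 - 2558) + √15863 = √(-6269) + √15863 = I*√6269 + √15863 = √15863 + I*√6269 ≈ 125.95 + 79.177*I)
(-381 + 53)*B - f = (-381 + 53)*(-2) - (√15863 + I*√6269) = -328*(-2) + (-√15863 - I*√6269) = 656 + (-√15863 - I*√6269) = 656 - √15863 - I*√6269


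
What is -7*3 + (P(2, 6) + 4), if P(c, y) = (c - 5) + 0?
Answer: -20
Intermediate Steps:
P(c, y) = -5 + c (P(c, y) = (-5 + c) + 0 = -5 + c)
-7*3 + (P(2, 6) + 4) = -7*3 + ((-5 + 2) + 4) = -21 + (-3 + 4) = -21 + 1 = -20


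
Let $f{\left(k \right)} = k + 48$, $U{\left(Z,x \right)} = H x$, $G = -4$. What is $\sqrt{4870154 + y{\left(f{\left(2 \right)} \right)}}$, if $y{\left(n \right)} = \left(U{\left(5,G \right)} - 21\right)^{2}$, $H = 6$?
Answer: $\sqrt{4872179} \approx 2207.3$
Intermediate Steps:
$U{\left(Z,x \right)} = 6 x$
$f{\left(k \right)} = 48 + k$
$y{\left(n \right)} = 2025$ ($y{\left(n \right)} = \left(6 \left(-4\right) - 21\right)^{2} = \left(-24 - 21\right)^{2} = \left(-45\right)^{2} = 2025$)
$\sqrt{4870154 + y{\left(f{\left(2 \right)} \right)}} = \sqrt{4870154 + 2025} = \sqrt{4872179}$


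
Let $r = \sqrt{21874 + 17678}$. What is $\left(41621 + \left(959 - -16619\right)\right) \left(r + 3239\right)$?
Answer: $191745561 + 473592 \sqrt{618} \approx 2.0352 \cdot 10^{8}$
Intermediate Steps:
$r = 8 \sqrt{618}$ ($r = \sqrt{39552} = 8 \sqrt{618} \approx 198.88$)
$\left(41621 + \left(959 - -16619\right)\right) \left(r + 3239\right) = \left(41621 + \left(959 - -16619\right)\right) \left(8 \sqrt{618} + 3239\right) = \left(41621 + \left(959 + 16619\right)\right) \left(3239 + 8 \sqrt{618}\right) = \left(41621 + 17578\right) \left(3239 + 8 \sqrt{618}\right) = 59199 \left(3239 + 8 \sqrt{618}\right) = 191745561 + 473592 \sqrt{618}$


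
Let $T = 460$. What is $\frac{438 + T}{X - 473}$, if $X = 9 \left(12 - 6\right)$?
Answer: $- \frac{898}{419} \approx -2.1432$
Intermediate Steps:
$X = 54$ ($X = 9 \cdot 6 = 54$)
$\frac{438 + T}{X - 473} = \frac{438 + 460}{54 - 473} = \frac{898}{-419} = 898 \left(- \frac{1}{419}\right) = - \frac{898}{419}$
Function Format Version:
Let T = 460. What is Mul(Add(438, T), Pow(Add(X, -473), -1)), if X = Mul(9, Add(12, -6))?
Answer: Rational(-898, 419) ≈ -2.1432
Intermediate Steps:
X = 54 (X = Mul(9, 6) = 54)
Mul(Add(438, T), Pow(Add(X, -473), -1)) = Mul(Add(438, 460), Pow(Add(54, -473), -1)) = Mul(898, Pow(-419, -1)) = Mul(898, Rational(-1, 419)) = Rational(-898, 419)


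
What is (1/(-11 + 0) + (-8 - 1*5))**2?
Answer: 20736/121 ≈ 171.37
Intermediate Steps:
(1/(-11 + 0) + (-8 - 1*5))**2 = (1/(-11) + (-8 - 5))**2 = (-1/11 - 13)**2 = (-144/11)**2 = 20736/121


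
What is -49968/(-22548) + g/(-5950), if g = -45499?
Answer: 110268421/11180050 ≈ 9.8630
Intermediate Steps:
-49968/(-22548) + g/(-5950) = -49968/(-22548) - 45499/(-5950) = -49968*(-1/22548) - 45499*(-1/5950) = 4164/1879 + 45499/5950 = 110268421/11180050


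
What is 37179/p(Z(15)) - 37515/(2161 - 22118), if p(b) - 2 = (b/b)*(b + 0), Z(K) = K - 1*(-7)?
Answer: 247627221/159656 ≈ 1551.0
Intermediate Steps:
Z(K) = 7 + K (Z(K) = K + 7 = 7 + K)
p(b) = 2 + b (p(b) = 2 + (b/b)*(b + 0) = 2 + 1*b = 2 + b)
37179/p(Z(15)) - 37515/(2161 - 22118) = 37179/(2 + (7 + 15)) - 37515/(2161 - 22118) = 37179/(2 + 22) - 37515/(-19957) = 37179/24 - 37515*(-1/19957) = 37179*(1/24) + 37515/19957 = 12393/8 + 37515/19957 = 247627221/159656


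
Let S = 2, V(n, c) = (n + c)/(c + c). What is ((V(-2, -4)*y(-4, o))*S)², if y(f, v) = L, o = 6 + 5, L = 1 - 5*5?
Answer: 1296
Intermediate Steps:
V(n, c) = (c + n)/(2*c) (V(n, c) = (c + n)/((2*c)) = (c + n)*(1/(2*c)) = (c + n)/(2*c))
L = -24 (L = 1 - 25 = -24)
o = 11
y(f, v) = -24
((V(-2, -4)*y(-4, o))*S)² = ((((½)*(-4 - 2)/(-4))*(-24))*2)² = ((((½)*(-¼)*(-6))*(-24))*2)² = (((¾)*(-24))*2)² = (-18*2)² = (-36)² = 1296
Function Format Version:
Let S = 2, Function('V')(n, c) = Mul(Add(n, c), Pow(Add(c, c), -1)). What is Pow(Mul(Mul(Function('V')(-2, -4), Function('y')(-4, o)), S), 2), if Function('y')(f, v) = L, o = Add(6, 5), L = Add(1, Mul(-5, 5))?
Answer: 1296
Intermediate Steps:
Function('V')(n, c) = Mul(Rational(1, 2), Pow(c, -1), Add(c, n)) (Function('V')(n, c) = Mul(Add(c, n), Pow(Mul(2, c), -1)) = Mul(Add(c, n), Mul(Rational(1, 2), Pow(c, -1))) = Mul(Rational(1, 2), Pow(c, -1), Add(c, n)))
L = -24 (L = Add(1, -25) = -24)
o = 11
Function('y')(f, v) = -24
Pow(Mul(Mul(Function('V')(-2, -4), Function('y')(-4, o)), S), 2) = Pow(Mul(Mul(Mul(Rational(1, 2), Pow(-4, -1), Add(-4, -2)), -24), 2), 2) = Pow(Mul(Mul(Mul(Rational(1, 2), Rational(-1, 4), -6), -24), 2), 2) = Pow(Mul(Mul(Rational(3, 4), -24), 2), 2) = Pow(Mul(-18, 2), 2) = Pow(-36, 2) = 1296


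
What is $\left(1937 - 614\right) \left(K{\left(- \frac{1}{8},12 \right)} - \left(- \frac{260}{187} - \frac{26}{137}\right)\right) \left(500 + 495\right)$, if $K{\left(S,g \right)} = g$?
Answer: $\frac{457983505350}{25619} \approx 1.7877 \cdot 10^{7}$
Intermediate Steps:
$\left(1937 - 614\right) \left(K{\left(- \frac{1}{8},12 \right)} - \left(- \frac{260}{187} - \frac{26}{137}\right)\right) \left(500 + 495\right) = \left(1937 - 614\right) \left(12 - \left(- \frac{260}{187} - \frac{26}{137}\right)\right) \left(500 + 495\right) = 1323 \left(12 - - \frac{40482}{25619}\right) 995 = 1323 \left(12 + \left(\frac{26}{137} + \frac{260}{187}\right)\right) 995 = 1323 \left(12 + \frac{40482}{25619}\right) 995 = 1323 \cdot \frac{347910}{25619} \cdot 995 = 1323 \cdot \frac{346170450}{25619} = \frac{457983505350}{25619}$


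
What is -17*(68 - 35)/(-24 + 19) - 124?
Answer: -59/5 ≈ -11.800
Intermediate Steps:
-17*(68 - 35)/(-24 + 19) - 124 = -561/(-5) - 124 = -561*(-1)/5 - 124 = -17*(-33/5) - 124 = 561/5 - 124 = -59/5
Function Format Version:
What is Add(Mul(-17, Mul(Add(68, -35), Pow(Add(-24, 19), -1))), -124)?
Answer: Rational(-59, 5) ≈ -11.800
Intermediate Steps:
Add(Mul(-17, Mul(Add(68, -35), Pow(Add(-24, 19), -1))), -124) = Add(Mul(-17, Mul(33, Pow(-5, -1))), -124) = Add(Mul(-17, Mul(33, Rational(-1, 5))), -124) = Add(Mul(-17, Rational(-33, 5)), -124) = Add(Rational(561, 5), -124) = Rational(-59, 5)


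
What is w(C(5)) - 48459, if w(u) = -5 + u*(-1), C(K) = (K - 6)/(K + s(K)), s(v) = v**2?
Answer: -1453919/30 ≈ -48464.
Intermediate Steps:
C(K) = (-6 + K)/(K + K**2) (C(K) = (K - 6)/(K + K**2) = (-6 + K)/(K + K**2))
w(u) = -5 - u
w(C(5)) - 48459 = (-5 - (-6 + 5)/(5*(1 + 5))) - 48459 = (-5 - (-1)/(5*6)) - 48459 = (-5 - 1*(-1/30)) - 48459 = (-5 + 1/30) - 48459 = -149/30 - 48459 = -1453919/30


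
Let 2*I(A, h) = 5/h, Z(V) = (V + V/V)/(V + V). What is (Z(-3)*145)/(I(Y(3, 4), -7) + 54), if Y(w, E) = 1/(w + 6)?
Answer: 2030/2253 ≈ 0.90102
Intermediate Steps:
Y(w, E) = 1/(6 + w)
Z(V) = (1 + V)/(2*V) (Z(V) = (V + 1)/((2*V)) = (1 + V)*(1/(2*V)) = (1 + V)/(2*V))
I(A, h) = 5/(2*h) (I(A, h) = (5/h)/2 = 5/(2*h))
(Z(-3)*145)/(I(Y(3, 4), -7) + 54) = (((½)*(1 - 3)/(-3))*145)/((5/2)/(-7) + 54) = (((½)*(-⅓)*(-2))*145)/((5/2)*(-⅐) + 54) = ((⅓)*145)/(-5/14 + 54) = 145/(3*(751/14)) = (145/3)*(14/751) = 2030/2253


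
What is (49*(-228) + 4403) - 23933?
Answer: -30702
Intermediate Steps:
(49*(-228) + 4403) - 23933 = (-11172 + 4403) - 23933 = -6769 - 23933 = -30702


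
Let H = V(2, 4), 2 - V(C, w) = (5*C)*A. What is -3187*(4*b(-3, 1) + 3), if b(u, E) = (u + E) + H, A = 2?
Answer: 245399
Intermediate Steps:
V(C, w) = 2 - 10*C (V(C, w) = 2 - 5*C*2 = 2 - 10*C)
H = -18 (H = 2 - 10*2 = 2 - 20 = -18)
b(u, E) = -18 + E + u (b(u, E) = (u + E) - 18 = (E + u) - 18 = -18 + E + u)
-3187*(4*b(-3, 1) + 3) = -3187*(4*(-18 + 1 - 3) + 3) = -3187*(4*(-20) + 3) = -3187*(-80 + 3) = -3187*(-77) = 245399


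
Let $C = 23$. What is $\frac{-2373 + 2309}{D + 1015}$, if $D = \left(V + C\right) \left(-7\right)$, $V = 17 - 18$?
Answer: $- \frac{64}{861} \approx -0.074332$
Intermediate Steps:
$V = -1$ ($V = 17 - 18 = -1$)
$D = -154$ ($D = \left(-1 + 23\right) \left(-7\right) = 22 \left(-7\right) = -154$)
$\frac{-2373 + 2309}{D + 1015} = \frac{-2373 + 2309}{-154 + 1015} = - \frac{64}{861}$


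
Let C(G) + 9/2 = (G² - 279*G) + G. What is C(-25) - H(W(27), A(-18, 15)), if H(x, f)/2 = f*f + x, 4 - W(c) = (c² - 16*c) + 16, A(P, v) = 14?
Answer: 15593/2 ≈ 7796.5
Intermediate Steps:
C(G) = -9/2 + G² - 278*G (C(G) = -9/2 + ((G² - 279*G) + G) = -9/2 + (G² - 278*G) = -9/2 + G² - 278*G)
W(c) = -12 - c² + 16*c (W(c) = 4 - ((c² - 16*c) + 16) = 4 - (16 + c² - 16*c) = 4 + (-16 - c² + 16*c) = -12 - c² + 16*c)
H(x, f) = 2*x + 2*f² (H(x, f) = 2*(f*f + x) = 2*(f² + x) = 2*(x + f²) = 2*x + 2*f²)
C(-25) - H(W(27), A(-18, 15)) = (-9/2 + (-25)² - 278*(-25)) - (2*(-12 - 1*27² + 16*27) + 2*14²) = (-9/2 + 625 + 6950) - (2*(-12 - 1*729 + 432) + 2*196) = 15141/2 - (2*(-12 - 729 + 432) + 392) = 15141/2 - (2*(-309) + 392) = 15141/2 - (-618 + 392) = 15141/2 - 1*(-226) = 15141/2 + 226 = 15593/2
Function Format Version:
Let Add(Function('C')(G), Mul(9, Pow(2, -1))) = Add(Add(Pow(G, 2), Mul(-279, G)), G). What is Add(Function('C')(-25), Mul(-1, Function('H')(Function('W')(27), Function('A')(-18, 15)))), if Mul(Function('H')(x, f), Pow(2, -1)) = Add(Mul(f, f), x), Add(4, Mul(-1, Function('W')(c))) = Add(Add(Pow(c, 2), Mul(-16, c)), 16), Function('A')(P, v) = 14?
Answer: Rational(15593, 2) ≈ 7796.5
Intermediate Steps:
Function('C')(G) = Add(Rational(-9, 2), Pow(G, 2), Mul(-278, G)) (Function('C')(G) = Add(Rational(-9, 2), Add(Add(Pow(G, 2), Mul(-279, G)), G)) = Add(Rational(-9, 2), Add(Pow(G, 2), Mul(-278, G))) = Add(Rational(-9, 2), Pow(G, 2), Mul(-278, G)))
Function('W')(c) = Add(-12, Mul(-1, Pow(c, 2)), Mul(16, c)) (Function('W')(c) = Add(4, Mul(-1, Add(Add(Pow(c, 2), Mul(-16, c)), 16))) = Add(4, Mul(-1, Add(16, Pow(c, 2), Mul(-16, c)))) = Add(4, Add(-16, Mul(-1, Pow(c, 2)), Mul(16, c))) = Add(-12, Mul(-1, Pow(c, 2)), Mul(16, c)))
Function('H')(x, f) = Add(Mul(2, x), Mul(2, Pow(f, 2))) (Function('H')(x, f) = Mul(2, Add(Mul(f, f), x)) = Mul(2, Add(Pow(f, 2), x)) = Mul(2, Add(x, Pow(f, 2))) = Add(Mul(2, x), Mul(2, Pow(f, 2))))
Add(Function('C')(-25), Mul(-1, Function('H')(Function('W')(27), Function('A')(-18, 15)))) = Add(Add(Rational(-9, 2), Pow(-25, 2), Mul(-278, -25)), Mul(-1, Add(Mul(2, Add(-12, Mul(-1, Pow(27, 2)), Mul(16, 27))), Mul(2, Pow(14, 2))))) = Add(Add(Rational(-9, 2), 625, 6950), Mul(-1, Add(Mul(2, Add(-12, Mul(-1, 729), 432)), Mul(2, 196)))) = Add(Rational(15141, 2), Mul(-1, Add(Mul(2, Add(-12, -729, 432)), 392))) = Add(Rational(15141, 2), Mul(-1, Add(Mul(2, -309), 392))) = Add(Rational(15141, 2), Mul(-1, Add(-618, 392))) = Add(Rational(15141, 2), Mul(-1, -226)) = Add(Rational(15141, 2), 226) = Rational(15593, 2)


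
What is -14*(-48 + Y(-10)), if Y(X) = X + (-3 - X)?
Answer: 714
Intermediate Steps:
Y(X) = -3
-14*(-48 + Y(-10)) = -14*(-48 - 3) = -14*(-51) = 714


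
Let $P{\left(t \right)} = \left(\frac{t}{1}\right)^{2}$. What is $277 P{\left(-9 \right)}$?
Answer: $22437$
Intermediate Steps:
$P{\left(t \right)} = t^{2}$ ($P{\left(t \right)} = \left(t 1\right)^{2} = t^{2}$)
$277 P{\left(-9 \right)} = 277 \left(-9\right)^{2} = 277 \cdot 81 = 22437$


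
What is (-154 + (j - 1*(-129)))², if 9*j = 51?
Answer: 3364/9 ≈ 373.78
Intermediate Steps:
j = 17/3 (j = (⅑)*51 = 17/3 ≈ 5.6667)
(-154 + (j - 1*(-129)))² = (-154 + (17/3 - 1*(-129)))² = (-154 + (17/3 + 129))² = (-154 + 404/3)² = (-58/3)² = 3364/9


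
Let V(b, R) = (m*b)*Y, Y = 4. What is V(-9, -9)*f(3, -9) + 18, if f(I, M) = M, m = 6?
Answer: 1962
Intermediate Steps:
V(b, R) = 24*b (V(b, R) = (6*b)*4 = 24*b)
V(-9, -9)*f(3, -9) + 18 = (24*(-9))*(-9) + 18 = -216*(-9) + 18 = 1944 + 18 = 1962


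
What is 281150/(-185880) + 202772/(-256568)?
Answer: -1372816907/596135748 ≈ -2.3029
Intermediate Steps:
281150/(-185880) + 202772/(-256568) = 281150*(-1/185880) + 202772*(-1/256568) = -28115/18588 - 50693/64142 = -1372816907/596135748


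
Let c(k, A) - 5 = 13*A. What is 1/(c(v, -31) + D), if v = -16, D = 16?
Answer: -1/382 ≈ -0.0026178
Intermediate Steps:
c(k, A) = 5 + 13*A
1/(c(v, -31) + D) = 1/((5 + 13*(-31)) + 16) = 1/((5 - 403) + 16) = 1/(-398 + 16) = 1/(-382) = -1/382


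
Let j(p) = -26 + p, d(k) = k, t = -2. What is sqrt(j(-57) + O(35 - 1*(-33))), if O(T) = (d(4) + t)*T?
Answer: sqrt(53) ≈ 7.2801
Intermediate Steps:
O(T) = 2*T (O(T) = (4 - 2)*T = 2*T)
sqrt(j(-57) + O(35 - 1*(-33))) = sqrt((-26 - 57) + 2*(35 - 1*(-33))) = sqrt(-83 + 2*(35 + 33)) = sqrt(-83 + 2*68) = sqrt(-83 + 136) = sqrt(53)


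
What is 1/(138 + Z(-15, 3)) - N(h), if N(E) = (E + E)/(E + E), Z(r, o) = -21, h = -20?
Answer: -116/117 ≈ -0.99145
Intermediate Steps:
N(E) = 1 (N(E) = (2*E)/((2*E)) = (2*E)*(1/(2*E)) = 1)
1/(138 + Z(-15, 3)) - N(h) = 1/(138 - 21) - 1*1 = 1/117 - 1 = -116/117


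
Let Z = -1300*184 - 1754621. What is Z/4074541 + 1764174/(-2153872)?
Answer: -5741317259523/4388019886376 ≈ -1.3084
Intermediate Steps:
Z = -1993821 (Z = -239200 - 1754621 = -1993821)
Z/4074541 + 1764174/(-2153872) = -1993821/4074541 + 1764174/(-2153872) = -1993821*1/4074541 + 1764174*(-1/2153872) = -1993821/4074541 - 882087/1076936 = -5741317259523/4388019886376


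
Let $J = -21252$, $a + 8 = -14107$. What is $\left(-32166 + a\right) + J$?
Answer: $-67533$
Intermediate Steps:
$a = -14115$ ($a = -8 - 14107 = -14115$)
$\left(-32166 + a\right) + J = \left(-32166 - 14115\right) - 21252 = -46281 - 21252 = -67533$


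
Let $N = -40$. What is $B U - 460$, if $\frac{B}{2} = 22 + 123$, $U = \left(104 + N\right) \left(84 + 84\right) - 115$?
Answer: $3084270$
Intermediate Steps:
$U = 10637$ ($U = \left(104 - 40\right) \left(84 + 84\right) - 115 = 64 \cdot 168 - 115 = 10752 - 115 = 10637$)
$B = 290$ ($B = 2 \left(22 + 123\right) = 2 \cdot 145 = 290$)
$B U - 460 = 290 \cdot 10637 - 460 = 3084730 - 460 = 3084270$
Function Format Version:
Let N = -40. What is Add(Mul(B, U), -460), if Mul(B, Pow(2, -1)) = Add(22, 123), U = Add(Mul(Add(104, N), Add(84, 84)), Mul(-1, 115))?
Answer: 3084270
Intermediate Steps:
U = 10637 (U = Add(Mul(Add(104, -40), Add(84, 84)), Mul(-1, 115)) = Add(Mul(64, 168), -115) = Add(10752, -115) = 10637)
B = 290 (B = Mul(2, Add(22, 123)) = Mul(2, 145) = 290)
Add(Mul(B, U), -460) = Add(Mul(290, 10637), -460) = Add(3084730, -460) = 3084270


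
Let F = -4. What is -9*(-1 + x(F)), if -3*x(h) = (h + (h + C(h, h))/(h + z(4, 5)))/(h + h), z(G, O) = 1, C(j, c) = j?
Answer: 19/2 ≈ 9.5000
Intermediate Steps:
x(h) = -(h + 2*h/(1 + h))/(6*h) (x(h) = -(h + (h + h)/(h + 1))/(3*(h + h)) = -(h + (2*h)/(1 + h))/(3*(2*h)) = -(h + 2*h/(1 + h))*1/(2*h)/3 = -(h + 2*h/(1 + h))/(6*h))
-9*(-1 + x(F)) = -9*(-1 + (-3 - 1*(-4))/(6*(1 - 4))) = -9*(-1 + (1/6)*(-3 + 4)/(-3)) = -9*(-1 + (1/6)*(-1/3)*1) = -9*(-1 - 1/18) = -(-19)/2 = -9*(-19/18) = 19/2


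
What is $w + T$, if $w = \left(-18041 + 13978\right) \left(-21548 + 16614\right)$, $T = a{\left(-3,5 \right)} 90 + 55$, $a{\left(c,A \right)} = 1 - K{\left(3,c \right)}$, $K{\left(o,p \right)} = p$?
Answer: $20047257$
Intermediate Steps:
$a{\left(c,A \right)} = 1 - c$
$T = 415$ ($T = \left(1 - -3\right) 90 + 55 = \left(1 + 3\right) 90 + 55 = 4 \cdot 90 + 55 = 360 + 55 = 415$)
$w = 20046842$ ($w = \left(-4063\right) \left(-4934\right) = 20046842$)
$w + T = 20046842 + 415 = 20047257$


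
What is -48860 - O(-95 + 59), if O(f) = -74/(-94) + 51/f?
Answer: -27556685/564 ≈ -48859.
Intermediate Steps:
O(f) = 37/47 + 51/f (O(f) = -74*(-1/94) + 51/f = 37/47 + 51/f)
-48860 - O(-95 + 59) = -48860 - (37/47 + 51/(-95 + 59)) = -48860 - (37/47 + 51/(-36)) = -48860 - (37/47 + 51*(-1/36)) = -48860 - (37/47 - 17/12) = -48860 - 1*(-355/564) = -48860 + 355/564 = -27556685/564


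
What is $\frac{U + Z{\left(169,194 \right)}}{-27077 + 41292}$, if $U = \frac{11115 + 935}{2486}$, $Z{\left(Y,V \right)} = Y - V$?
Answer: $- \frac{5010}{3533849} \approx -0.0014177$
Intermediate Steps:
$U = \frac{6025}{1243}$ ($U = 12050 \cdot \frac{1}{2486} = \frac{6025}{1243} \approx 4.8471$)
$\frac{U + Z{\left(169,194 \right)}}{-27077 + 41292} = \frac{\frac{6025}{1243} + \left(169 - 194\right)}{-27077 + 41292} = \frac{\frac{6025}{1243} + \left(169 - 194\right)}{14215} = \left(\frac{6025}{1243} - 25\right) \frac{1}{14215} = \left(- \frac{25050}{1243}\right) \frac{1}{14215} = - \frac{5010}{3533849}$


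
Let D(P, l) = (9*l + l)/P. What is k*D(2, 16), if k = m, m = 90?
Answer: 7200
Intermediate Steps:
k = 90
D(P, l) = 10*l/P (D(P, l) = (10*l)/P = 10*l/P)
k*D(2, 16) = 90*(10*16/2) = 90*(10*16*(1/2)) = 90*80 = 7200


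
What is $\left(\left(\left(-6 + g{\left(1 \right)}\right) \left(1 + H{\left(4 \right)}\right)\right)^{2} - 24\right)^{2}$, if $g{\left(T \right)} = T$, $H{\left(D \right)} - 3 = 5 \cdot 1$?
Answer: $4004001$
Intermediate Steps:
$H{\left(D \right)} = 8$ ($H{\left(D \right)} = 3 + 5 \cdot 1 = 3 + 5 = 8$)
$\left(\left(\left(-6 + g{\left(1 \right)}\right) \left(1 + H{\left(4 \right)}\right)\right)^{2} - 24\right)^{2} = \left(\left(\left(-6 + 1\right) \left(1 + 8\right)\right)^{2} - 24\right)^{2} = \left(\left(\left(-5\right) 9\right)^{2} - 24\right)^{2} = \left(\left(-45\right)^{2} - 24\right)^{2} = \left(2025 - 24\right)^{2} = 2001^{2} = 4004001$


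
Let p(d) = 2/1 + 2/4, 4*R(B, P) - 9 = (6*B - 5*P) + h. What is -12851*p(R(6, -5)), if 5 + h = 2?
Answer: -64255/2 ≈ -32128.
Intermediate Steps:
h = -3 (h = -5 + 2 = -3)
R(B, P) = 3/2 - 5*P/4 + 3*B/2 (R(B, P) = 9/4 + ((6*B - 5*P) - 3)/4 = 9/4 + ((-5*P + 6*B) - 3)/4 = 9/4 + (-3 - 5*P + 6*B)/4 = 9/4 + (-3/4 - 5*P/4 + 3*B/2) = 3/2 - 5*P/4 + 3*B/2)
p(d) = 5/2 (p(d) = 2*1 + 2*(1/4) = 2 + 1/2 = 5/2)
-12851*p(R(6, -5)) = -12851*5/2 = -64255/2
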